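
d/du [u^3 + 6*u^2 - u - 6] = 3*u^2 + 12*u - 1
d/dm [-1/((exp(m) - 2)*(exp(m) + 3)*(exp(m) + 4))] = ((exp(m) - 2)*(exp(m) + 3) + (exp(m) - 2)*(exp(m) + 4) + (exp(m) + 3)*(exp(m) + 4))*exp(m)/((exp(m) - 2)^2*(exp(m) + 3)^2*(exp(m) + 4)^2)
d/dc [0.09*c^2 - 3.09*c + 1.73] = 0.18*c - 3.09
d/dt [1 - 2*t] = -2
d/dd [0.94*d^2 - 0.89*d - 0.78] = 1.88*d - 0.89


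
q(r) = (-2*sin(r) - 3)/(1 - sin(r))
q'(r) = -2*cos(r)/(1 - sin(r)) + (-2*sin(r) - 3)*cos(r)/(1 - sin(r))^2 = -5*cos(r)/(sin(r) - 1)^2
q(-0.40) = -1.60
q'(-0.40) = -2.39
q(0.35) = -5.61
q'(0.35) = -10.88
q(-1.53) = -0.50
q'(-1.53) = -0.05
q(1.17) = -61.09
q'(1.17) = -310.61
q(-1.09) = -0.65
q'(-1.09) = -0.65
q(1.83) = -147.68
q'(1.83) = 1148.41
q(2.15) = -28.66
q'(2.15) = 102.88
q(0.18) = -4.09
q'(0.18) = -7.30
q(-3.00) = -2.38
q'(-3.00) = 3.80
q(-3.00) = -2.38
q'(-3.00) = 3.80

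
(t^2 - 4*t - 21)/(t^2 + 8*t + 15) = (t - 7)/(t + 5)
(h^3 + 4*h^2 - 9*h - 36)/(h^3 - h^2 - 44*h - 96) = (h - 3)/(h - 8)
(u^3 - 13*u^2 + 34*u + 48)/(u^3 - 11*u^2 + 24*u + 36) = (u - 8)/(u - 6)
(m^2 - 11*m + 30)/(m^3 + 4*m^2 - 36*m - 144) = (m - 5)/(m^2 + 10*m + 24)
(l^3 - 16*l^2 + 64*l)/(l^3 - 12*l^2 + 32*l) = (l - 8)/(l - 4)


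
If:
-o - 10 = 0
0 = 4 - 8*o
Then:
No Solution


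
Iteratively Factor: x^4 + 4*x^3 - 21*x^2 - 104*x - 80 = (x - 5)*(x^3 + 9*x^2 + 24*x + 16) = (x - 5)*(x + 4)*(x^2 + 5*x + 4) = (x - 5)*(x + 1)*(x + 4)*(x + 4)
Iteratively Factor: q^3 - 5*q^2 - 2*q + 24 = (q - 4)*(q^2 - q - 6) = (q - 4)*(q + 2)*(q - 3)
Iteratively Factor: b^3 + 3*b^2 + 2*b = (b + 1)*(b^2 + 2*b) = (b + 1)*(b + 2)*(b)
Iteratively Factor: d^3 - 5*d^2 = (d - 5)*(d^2) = d*(d - 5)*(d)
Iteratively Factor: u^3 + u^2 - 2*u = (u + 2)*(u^2 - u) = (u - 1)*(u + 2)*(u)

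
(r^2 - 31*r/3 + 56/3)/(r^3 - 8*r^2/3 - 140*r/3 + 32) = (3*r - 7)/(3*r^2 + 16*r - 12)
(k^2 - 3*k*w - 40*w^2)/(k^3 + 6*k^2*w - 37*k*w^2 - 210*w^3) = (-k + 8*w)/(-k^2 - k*w + 42*w^2)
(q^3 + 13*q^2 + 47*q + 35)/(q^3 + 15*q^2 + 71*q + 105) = (q + 1)/(q + 3)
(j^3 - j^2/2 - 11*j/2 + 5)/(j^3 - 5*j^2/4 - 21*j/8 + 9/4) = 4*(2*j^2 + 3*j - 5)/(8*j^2 + 6*j - 9)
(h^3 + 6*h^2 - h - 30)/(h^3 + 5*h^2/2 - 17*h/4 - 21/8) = 8*(h^3 + 6*h^2 - h - 30)/(8*h^3 + 20*h^2 - 34*h - 21)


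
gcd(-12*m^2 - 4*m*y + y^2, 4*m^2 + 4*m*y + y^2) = 2*m + y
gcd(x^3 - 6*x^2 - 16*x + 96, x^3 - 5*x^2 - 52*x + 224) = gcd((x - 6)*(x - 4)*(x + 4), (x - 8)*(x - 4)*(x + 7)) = x - 4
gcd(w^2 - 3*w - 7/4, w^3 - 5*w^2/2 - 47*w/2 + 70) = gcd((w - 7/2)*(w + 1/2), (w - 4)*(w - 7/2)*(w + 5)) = w - 7/2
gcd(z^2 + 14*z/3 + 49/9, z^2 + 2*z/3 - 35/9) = z + 7/3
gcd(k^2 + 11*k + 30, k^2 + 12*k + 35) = k + 5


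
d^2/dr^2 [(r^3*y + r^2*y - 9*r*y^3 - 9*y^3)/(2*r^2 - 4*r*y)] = y^2*(5*r^3*y - 2*r^3 + 27*r^2*y - 54*r*y^2 + 36*y^3)/(r^3*(-r^3 + 6*r^2*y - 12*r*y^2 + 8*y^3))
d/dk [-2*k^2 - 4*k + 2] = -4*k - 4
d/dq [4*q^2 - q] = 8*q - 1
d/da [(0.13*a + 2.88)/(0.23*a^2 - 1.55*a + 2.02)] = (-0.0299*a^2 - 1.3248*a + 4.7266)/(0.0529*a^4 - 0.713*a^3 + 3.3317*a^2 - 6.262*a + 4.0804)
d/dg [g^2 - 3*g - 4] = 2*g - 3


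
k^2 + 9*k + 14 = (k + 2)*(k + 7)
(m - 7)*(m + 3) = m^2 - 4*m - 21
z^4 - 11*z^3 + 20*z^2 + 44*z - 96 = (z - 8)*(z - 3)*(z - 2)*(z + 2)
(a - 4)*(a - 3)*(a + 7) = a^3 - 37*a + 84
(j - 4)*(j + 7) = j^2 + 3*j - 28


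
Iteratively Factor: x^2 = (x)*(x)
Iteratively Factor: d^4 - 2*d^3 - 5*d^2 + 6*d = (d - 1)*(d^3 - d^2 - 6*d) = (d - 3)*(d - 1)*(d^2 + 2*d) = (d - 3)*(d - 1)*(d + 2)*(d)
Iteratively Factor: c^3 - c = (c + 1)*(c^2 - c) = c*(c + 1)*(c - 1)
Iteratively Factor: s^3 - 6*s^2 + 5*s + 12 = (s - 3)*(s^2 - 3*s - 4) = (s - 3)*(s + 1)*(s - 4)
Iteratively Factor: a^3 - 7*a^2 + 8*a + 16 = (a + 1)*(a^2 - 8*a + 16) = (a - 4)*(a + 1)*(a - 4)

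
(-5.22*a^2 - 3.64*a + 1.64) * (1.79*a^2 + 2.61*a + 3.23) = -9.3438*a^4 - 20.1398*a^3 - 23.4254*a^2 - 7.4768*a + 5.2972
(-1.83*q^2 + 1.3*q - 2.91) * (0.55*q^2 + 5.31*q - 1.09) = -1.0065*q^4 - 9.0023*q^3 + 7.2972*q^2 - 16.8691*q + 3.1719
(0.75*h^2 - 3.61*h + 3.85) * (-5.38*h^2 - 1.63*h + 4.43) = -4.035*h^4 + 18.1993*h^3 - 11.5062*h^2 - 22.2678*h + 17.0555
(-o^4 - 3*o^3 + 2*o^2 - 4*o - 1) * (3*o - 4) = -3*o^5 - 5*o^4 + 18*o^3 - 20*o^2 + 13*o + 4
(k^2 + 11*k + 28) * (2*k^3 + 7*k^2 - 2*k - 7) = 2*k^5 + 29*k^4 + 131*k^3 + 167*k^2 - 133*k - 196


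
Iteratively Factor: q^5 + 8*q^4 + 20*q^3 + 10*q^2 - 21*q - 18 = (q + 3)*(q^4 + 5*q^3 + 5*q^2 - 5*q - 6) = (q + 2)*(q + 3)*(q^3 + 3*q^2 - q - 3) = (q + 1)*(q + 2)*(q + 3)*(q^2 + 2*q - 3) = (q + 1)*(q + 2)*(q + 3)^2*(q - 1)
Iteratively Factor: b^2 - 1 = (b - 1)*(b + 1)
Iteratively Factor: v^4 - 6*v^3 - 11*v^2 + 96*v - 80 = (v - 5)*(v^3 - v^2 - 16*v + 16) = (v - 5)*(v + 4)*(v^2 - 5*v + 4) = (v - 5)*(v - 1)*(v + 4)*(v - 4)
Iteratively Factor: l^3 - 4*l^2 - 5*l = (l)*(l^2 - 4*l - 5) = l*(l - 5)*(l + 1)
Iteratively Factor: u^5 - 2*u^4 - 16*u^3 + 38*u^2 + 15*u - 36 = (u - 1)*(u^4 - u^3 - 17*u^2 + 21*u + 36) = (u - 1)*(u + 1)*(u^3 - 2*u^2 - 15*u + 36) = (u - 3)*(u - 1)*(u + 1)*(u^2 + u - 12) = (u - 3)^2*(u - 1)*(u + 1)*(u + 4)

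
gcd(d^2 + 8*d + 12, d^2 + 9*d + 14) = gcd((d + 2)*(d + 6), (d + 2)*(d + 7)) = d + 2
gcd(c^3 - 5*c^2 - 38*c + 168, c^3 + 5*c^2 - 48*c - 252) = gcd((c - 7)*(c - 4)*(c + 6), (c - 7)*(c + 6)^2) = c^2 - c - 42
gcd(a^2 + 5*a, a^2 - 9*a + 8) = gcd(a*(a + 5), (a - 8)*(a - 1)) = 1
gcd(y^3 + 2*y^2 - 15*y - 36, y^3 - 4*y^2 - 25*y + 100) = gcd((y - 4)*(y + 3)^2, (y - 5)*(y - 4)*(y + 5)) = y - 4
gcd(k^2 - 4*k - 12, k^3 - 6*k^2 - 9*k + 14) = k + 2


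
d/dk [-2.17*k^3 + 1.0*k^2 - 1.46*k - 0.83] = -6.51*k^2 + 2.0*k - 1.46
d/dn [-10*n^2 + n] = 1 - 20*n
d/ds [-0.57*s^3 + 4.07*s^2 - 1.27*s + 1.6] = -1.71*s^2 + 8.14*s - 1.27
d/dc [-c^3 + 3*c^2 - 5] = 3*c*(2 - c)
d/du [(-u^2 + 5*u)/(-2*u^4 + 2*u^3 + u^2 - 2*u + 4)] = (-4*u^5 + 32*u^4 - 20*u^3 - 3*u^2 - 8*u + 20)/(4*u^8 - 8*u^7 + 12*u^5 - 23*u^4 + 12*u^3 + 12*u^2 - 16*u + 16)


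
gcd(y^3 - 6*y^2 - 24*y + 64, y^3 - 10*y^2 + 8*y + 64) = y - 8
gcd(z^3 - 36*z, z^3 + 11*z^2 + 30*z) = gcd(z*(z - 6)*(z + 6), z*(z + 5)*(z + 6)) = z^2 + 6*z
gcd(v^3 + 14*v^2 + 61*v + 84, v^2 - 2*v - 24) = v + 4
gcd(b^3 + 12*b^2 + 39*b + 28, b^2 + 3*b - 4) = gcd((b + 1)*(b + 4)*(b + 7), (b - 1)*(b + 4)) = b + 4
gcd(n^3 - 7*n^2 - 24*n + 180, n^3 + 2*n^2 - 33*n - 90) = n^2 - n - 30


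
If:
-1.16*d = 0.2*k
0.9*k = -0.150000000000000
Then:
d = 0.03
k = -0.17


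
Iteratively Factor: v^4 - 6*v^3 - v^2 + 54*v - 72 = (v - 2)*(v^3 - 4*v^2 - 9*v + 36) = (v - 3)*(v - 2)*(v^2 - v - 12) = (v - 4)*(v - 3)*(v - 2)*(v + 3)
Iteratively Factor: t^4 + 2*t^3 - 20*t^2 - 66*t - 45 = (t + 1)*(t^3 + t^2 - 21*t - 45) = (t + 1)*(t + 3)*(t^2 - 2*t - 15) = (t - 5)*(t + 1)*(t + 3)*(t + 3)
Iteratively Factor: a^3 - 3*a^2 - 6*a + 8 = (a - 1)*(a^2 - 2*a - 8) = (a - 4)*(a - 1)*(a + 2)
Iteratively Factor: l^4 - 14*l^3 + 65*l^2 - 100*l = (l - 4)*(l^3 - 10*l^2 + 25*l) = l*(l - 4)*(l^2 - 10*l + 25) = l*(l - 5)*(l - 4)*(l - 5)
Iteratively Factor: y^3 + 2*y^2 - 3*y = (y)*(y^2 + 2*y - 3) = y*(y + 3)*(y - 1)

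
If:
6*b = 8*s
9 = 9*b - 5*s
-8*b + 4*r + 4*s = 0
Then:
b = 12/7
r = 15/7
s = 9/7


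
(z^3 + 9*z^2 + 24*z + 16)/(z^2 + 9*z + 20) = (z^2 + 5*z + 4)/(z + 5)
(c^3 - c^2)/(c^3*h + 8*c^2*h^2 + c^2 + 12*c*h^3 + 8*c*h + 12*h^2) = c^2*(c - 1)/(c^3*h + 8*c^2*h^2 + c^2 + 12*c*h^3 + 8*c*h + 12*h^2)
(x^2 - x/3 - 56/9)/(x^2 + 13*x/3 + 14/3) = (x - 8/3)/(x + 2)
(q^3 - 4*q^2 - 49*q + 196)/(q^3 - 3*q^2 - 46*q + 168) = (q - 7)/(q - 6)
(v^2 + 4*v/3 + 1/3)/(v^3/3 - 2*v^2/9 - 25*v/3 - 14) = 3*(3*v^2 + 4*v + 1)/(3*v^3 - 2*v^2 - 75*v - 126)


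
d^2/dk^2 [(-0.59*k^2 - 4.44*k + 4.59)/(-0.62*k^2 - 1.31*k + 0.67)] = (2.22044604925031e-16*k^4 + 2.455076*k^3 - 9.11586*k^2 - 11.301732*k - 11.243492)/(0.238328*k^6 + 1.510692*k^5 + 2.419302*k^4 - 1.016953*k^3 - 2.614407*k^2 + 1.764177*k - 0.300763)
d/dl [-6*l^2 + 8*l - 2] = 8 - 12*l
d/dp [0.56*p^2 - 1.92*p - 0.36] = 1.12*p - 1.92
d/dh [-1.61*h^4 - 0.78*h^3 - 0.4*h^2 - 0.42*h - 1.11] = -6.44*h^3 - 2.34*h^2 - 0.8*h - 0.42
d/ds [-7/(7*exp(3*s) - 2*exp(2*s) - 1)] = (147*exp(s) - 28)*exp(2*s)/(-7*exp(3*s) + 2*exp(2*s) + 1)^2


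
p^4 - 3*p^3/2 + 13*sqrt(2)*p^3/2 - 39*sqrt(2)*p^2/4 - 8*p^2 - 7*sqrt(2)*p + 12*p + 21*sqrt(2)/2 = (p - 3/2)*(p - sqrt(2))*(p + sqrt(2)/2)*(p + 7*sqrt(2))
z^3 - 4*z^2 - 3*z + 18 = (z - 3)^2*(z + 2)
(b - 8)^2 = b^2 - 16*b + 64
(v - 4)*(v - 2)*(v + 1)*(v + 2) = v^4 - 3*v^3 - 8*v^2 + 12*v + 16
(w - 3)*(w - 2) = w^2 - 5*w + 6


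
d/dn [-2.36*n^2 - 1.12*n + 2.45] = -4.72*n - 1.12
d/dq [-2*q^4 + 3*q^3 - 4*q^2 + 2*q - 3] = -8*q^3 + 9*q^2 - 8*q + 2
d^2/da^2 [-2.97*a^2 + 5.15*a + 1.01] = -5.94000000000000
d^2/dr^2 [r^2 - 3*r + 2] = 2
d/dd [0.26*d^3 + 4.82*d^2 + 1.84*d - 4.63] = 0.78*d^2 + 9.64*d + 1.84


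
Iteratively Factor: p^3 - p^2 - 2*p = (p - 2)*(p^2 + p) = p*(p - 2)*(p + 1)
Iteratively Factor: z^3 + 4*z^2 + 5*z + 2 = (z + 1)*(z^2 + 3*z + 2) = (z + 1)*(z + 2)*(z + 1)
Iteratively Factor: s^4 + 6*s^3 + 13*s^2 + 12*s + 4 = (s + 2)*(s^3 + 4*s^2 + 5*s + 2) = (s + 1)*(s + 2)*(s^2 + 3*s + 2) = (s + 1)*(s + 2)^2*(s + 1)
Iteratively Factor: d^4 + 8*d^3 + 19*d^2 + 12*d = (d + 1)*(d^3 + 7*d^2 + 12*d) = (d + 1)*(d + 3)*(d^2 + 4*d) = (d + 1)*(d + 3)*(d + 4)*(d)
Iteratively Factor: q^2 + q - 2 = (q - 1)*(q + 2)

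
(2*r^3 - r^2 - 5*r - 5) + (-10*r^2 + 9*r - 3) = 2*r^3 - 11*r^2 + 4*r - 8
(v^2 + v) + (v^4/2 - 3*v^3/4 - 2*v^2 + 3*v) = v^4/2 - 3*v^3/4 - v^2 + 4*v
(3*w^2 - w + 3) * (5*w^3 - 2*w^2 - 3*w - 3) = 15*w^5 - 11*w^4 + 8*w^3 - 12*w^2 - 6*w - 9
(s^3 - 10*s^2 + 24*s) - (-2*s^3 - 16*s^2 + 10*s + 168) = 3*s^3 + 6*s^2 + 14*s - 168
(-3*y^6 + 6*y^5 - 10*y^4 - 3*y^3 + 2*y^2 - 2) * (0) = 0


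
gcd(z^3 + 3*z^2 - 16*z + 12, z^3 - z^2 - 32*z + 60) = z^2 + 4*z - 12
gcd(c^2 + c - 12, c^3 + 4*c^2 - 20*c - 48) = 1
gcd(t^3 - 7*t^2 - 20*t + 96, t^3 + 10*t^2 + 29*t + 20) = t + 4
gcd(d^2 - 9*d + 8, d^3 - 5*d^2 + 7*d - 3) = d - 1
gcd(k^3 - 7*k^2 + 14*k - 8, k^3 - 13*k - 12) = k - 4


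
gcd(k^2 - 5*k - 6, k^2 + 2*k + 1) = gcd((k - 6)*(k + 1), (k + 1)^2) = k + 1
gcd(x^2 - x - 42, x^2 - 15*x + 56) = x - 7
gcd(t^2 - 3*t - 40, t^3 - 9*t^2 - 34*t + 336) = t - 8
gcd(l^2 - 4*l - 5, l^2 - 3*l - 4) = l + 1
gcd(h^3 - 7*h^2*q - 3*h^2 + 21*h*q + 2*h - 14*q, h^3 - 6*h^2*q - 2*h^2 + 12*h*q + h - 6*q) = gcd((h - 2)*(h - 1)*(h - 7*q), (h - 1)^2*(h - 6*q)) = h - 1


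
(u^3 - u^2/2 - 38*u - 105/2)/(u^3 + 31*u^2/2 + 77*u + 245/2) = (2*u^2 - 11*u - 21)/(2*u^2 + 21*u + 49)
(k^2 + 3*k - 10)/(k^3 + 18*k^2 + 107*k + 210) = (k - 2)/(k^2 + 13*k + 42)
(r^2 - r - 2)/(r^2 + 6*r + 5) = (r - 2)/(r + 5)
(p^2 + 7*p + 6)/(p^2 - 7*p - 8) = (p + 6)/(p - 8)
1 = 1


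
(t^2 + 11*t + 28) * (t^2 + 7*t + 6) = t^4 + 18*t^3 + 111*t^2 + 262*t + 168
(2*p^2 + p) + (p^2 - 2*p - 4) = 3*p^2 - p - 4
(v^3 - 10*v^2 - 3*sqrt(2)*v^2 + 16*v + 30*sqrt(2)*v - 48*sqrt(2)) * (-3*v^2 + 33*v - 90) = -3*v^5 + 9*sqrt(2)*v^4 + 63*v^4 - 468*v^3 - 189*sqrt(2)*v^3 + 1428*v^2 + 1404*sqrt(2)*v^2 - 4284*sqrt(2)*v - 1440*v + 4320*sqrt(2)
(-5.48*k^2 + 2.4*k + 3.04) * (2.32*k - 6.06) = -12.7136*k^3 + 38.7768*k^2 - 7.4912*k - 18.4224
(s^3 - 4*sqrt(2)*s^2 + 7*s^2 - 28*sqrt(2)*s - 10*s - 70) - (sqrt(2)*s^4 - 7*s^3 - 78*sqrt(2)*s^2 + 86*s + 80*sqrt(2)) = -sqrt(2)*s^4 + 8*s^3 + 7*s^2 + 74*sqrt(2)*s^2 - 96*s - 28*sqrt(2)*s - 80*sqrt(2) - 70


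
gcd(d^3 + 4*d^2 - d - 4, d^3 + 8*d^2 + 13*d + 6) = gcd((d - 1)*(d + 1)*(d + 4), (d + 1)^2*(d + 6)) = d + 1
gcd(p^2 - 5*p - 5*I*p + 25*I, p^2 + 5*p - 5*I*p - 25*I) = p - 5*I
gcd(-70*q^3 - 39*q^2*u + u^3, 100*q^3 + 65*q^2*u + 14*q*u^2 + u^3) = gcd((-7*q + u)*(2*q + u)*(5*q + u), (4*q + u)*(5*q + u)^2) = 5*q + u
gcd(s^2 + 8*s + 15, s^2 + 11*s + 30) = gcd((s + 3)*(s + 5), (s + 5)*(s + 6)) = s + 5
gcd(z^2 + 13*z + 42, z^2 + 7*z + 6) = z + 6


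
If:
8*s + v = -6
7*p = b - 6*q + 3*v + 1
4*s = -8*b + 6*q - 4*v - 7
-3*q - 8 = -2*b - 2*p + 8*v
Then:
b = -277*v/112 - 19/7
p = 269*v/112 + 16/7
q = -19*v/7 - 62/21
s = -v/8 - 3/4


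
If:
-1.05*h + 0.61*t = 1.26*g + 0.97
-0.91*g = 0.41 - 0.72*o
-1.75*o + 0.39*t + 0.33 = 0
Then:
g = 0.176326530612245*t - 0.301350078492936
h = 0.369360544217687*t - 0.562189429618001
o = 0.222857142857143*t + 0.188571428571429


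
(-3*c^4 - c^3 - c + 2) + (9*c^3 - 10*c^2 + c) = -3*c^4 + 8*c^3 - 10*c^2 + 2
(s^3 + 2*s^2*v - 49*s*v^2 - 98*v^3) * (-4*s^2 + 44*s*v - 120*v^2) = -4*s^5 + 36*s^4*v + 164*s^3*v^2 - 2004*s^2*v^3 + 1568*s*v^4 + 11760*v^5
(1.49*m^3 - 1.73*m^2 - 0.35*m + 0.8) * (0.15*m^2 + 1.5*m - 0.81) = 0.2235*m^5 + 1.9755*m^4 - 3.8544*m^3 + 0.9963*m^2 + 1.4835*m - 0.648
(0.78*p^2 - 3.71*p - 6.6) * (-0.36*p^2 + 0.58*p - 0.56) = -0.2808*p^4 + 1.788*p^3 - 0.2126*p^2 - 1.7504*p + 3.696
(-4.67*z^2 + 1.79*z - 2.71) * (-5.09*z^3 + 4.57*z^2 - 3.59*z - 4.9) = 23.7703*z^5 - 30.453*z^4 + 38.7395*z^3 + 4.0722*z^2 + 0.957899999999999*z + 13.279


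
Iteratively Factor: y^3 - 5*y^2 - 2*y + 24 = (y - 4)*(y^2 - y - 6) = (y - 4)*(y - 3)*(y + 2)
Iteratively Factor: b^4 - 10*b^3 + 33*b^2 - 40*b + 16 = (b - 1)*(b^3 - 9*b^2 + 24*b - 16) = (b - 4)*(b - 1)*(b^2 - 5*b + 4) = (b - 4)^2*(b - 1)*(b - 1)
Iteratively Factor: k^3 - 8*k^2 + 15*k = (k - 5)*(k^2 - 3*k) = k*(k - 5)*(k - 3)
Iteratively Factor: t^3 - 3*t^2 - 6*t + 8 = (t - 4)*(t^2 + t - 2) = (t - 4)*(t - 1)*(t + 2)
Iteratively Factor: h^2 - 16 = (h + 4)*(h - 4)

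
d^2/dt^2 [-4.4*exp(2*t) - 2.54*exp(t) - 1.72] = (-17.6*exp(t) - 2.54)*exp(t)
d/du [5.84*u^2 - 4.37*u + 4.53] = 11.68*u - 4.37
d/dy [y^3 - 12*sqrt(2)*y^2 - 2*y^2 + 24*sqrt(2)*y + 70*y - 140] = 3*y^2 - 24*sqrt(2)*y - 4*y + 24*sqrt(2) + 70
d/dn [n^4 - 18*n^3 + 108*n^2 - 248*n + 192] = 4*n^3 - 54*n^2 + 216*n - 248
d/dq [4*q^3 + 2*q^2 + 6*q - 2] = 12*q^2 + 4*q + 6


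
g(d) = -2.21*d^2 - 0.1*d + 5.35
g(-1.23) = 2.13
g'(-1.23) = 5.34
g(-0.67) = 4.42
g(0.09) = 5.32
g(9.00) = -174.56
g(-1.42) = 1.04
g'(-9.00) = 39.68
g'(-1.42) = 6.18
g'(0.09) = -0.50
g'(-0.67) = 2.86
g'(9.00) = -39.88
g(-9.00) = -172.76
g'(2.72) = -12.12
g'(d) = -4.42*d - 0.1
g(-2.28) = -5.91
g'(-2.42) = 10.60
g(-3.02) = -14.50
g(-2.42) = -7.35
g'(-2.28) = 9.98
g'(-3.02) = 13.25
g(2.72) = -11.27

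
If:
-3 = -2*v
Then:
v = 3/2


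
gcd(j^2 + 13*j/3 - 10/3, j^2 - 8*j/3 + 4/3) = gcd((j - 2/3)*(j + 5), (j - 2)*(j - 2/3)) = j - 2/3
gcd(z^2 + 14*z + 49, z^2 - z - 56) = z + 7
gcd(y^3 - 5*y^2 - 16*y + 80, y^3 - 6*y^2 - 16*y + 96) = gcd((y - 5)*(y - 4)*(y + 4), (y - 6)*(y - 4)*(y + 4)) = y^2 - 16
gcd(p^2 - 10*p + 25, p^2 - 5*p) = p - 5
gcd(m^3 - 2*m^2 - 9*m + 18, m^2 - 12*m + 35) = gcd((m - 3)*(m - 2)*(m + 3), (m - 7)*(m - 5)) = 1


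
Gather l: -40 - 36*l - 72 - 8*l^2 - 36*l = -8*l^2 - 72*l - 112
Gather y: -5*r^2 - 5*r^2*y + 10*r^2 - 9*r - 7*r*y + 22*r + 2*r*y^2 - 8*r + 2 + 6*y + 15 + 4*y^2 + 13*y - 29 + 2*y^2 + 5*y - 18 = 5*r^2 + 5*r + y^2*(2*r + 6) + y*(-5*r^2 - 7*r + 24) - 30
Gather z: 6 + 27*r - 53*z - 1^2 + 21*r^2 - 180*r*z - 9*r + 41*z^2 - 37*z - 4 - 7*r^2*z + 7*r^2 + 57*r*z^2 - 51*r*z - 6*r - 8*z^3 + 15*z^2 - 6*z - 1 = 28*r^2 + 12*r - 8*z^3 + z^2*(57*r + 56) + z*(-7*r^2 - 231*r - 96)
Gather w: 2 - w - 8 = -w - 6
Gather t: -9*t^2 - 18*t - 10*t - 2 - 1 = -9*t^2 - 28*t - 3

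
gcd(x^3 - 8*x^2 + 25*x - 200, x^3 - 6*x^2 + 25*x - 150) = x^2 + 25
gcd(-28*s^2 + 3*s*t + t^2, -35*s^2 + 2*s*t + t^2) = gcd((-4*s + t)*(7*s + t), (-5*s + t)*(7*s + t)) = 7*s + t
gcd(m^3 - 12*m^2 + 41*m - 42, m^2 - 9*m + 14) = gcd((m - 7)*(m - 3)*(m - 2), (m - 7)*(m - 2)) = m^2 - 9*m + 14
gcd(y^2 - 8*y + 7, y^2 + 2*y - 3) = y - 1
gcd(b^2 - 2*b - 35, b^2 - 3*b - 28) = b - 7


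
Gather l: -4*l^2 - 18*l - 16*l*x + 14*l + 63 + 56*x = -4*l^2 + l*(-16*x - 4) + 56*x + 63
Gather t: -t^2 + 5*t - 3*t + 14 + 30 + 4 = -t^2 + 2*t + 48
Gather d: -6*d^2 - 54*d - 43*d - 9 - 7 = -6*d^2 - 97*d - 16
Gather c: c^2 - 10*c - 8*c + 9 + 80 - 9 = c^2 - 18*c + 80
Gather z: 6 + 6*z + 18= 6*z + 24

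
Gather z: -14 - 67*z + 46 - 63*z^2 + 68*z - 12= -63*z^2 + z + 20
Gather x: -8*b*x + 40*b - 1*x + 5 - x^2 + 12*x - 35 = 40*b - x^2 + x*(11 - 8*b) - 30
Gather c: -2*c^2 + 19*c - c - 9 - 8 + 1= -2*c^2 + 18*c - 16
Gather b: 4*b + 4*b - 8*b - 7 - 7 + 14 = 0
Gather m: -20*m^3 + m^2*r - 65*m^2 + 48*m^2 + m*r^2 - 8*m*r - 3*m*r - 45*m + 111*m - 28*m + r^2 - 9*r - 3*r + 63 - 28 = -20*m^3 + m^2*(r - 17) + m*(r^2 - 11*r + 38) + r^2 - 12*r + 35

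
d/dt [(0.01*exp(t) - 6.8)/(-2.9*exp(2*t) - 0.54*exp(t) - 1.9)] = (0.029*exp(2*t) - 39.44*exp(t) - 3.691)*exp(t)/(8.41*exp(4*t) + 3.132*exp(3*t) + 11.3116*exp(2*t) + 2.052*exp(t) + 3.61)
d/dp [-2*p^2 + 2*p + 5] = 2 - 4*p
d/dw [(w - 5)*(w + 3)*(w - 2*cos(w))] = (w - 5)*(w + 3)*(2*sin(w) + 1) + (w - 5)*(w - 2*cos(w)) + (w + 3)*(w - 2*cos(w))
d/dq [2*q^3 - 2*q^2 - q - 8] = 6*q^2 - 4*q - 1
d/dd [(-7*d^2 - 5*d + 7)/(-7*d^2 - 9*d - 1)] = 4*(7*d^2 + 28*d + 17)/(49*d^4 + 126*d^3 + 95*d^2 + 18*d + 1)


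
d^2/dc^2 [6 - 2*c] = 0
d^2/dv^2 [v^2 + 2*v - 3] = 2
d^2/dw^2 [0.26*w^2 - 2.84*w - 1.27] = 0.520000000000000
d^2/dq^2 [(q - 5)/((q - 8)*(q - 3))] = 2*(q^3 - 15*q^2 + 93*q - 221)/(q^6 - 33*q^5 + 435*q^4 - 2915*q^3 + 10440*q^2 - 19008*q + 13824)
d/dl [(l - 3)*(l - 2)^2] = (l - 2)*(3*l - 8)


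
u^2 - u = u*(u - 1)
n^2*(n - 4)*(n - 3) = n^4 - 7*n^3 + 12*n^2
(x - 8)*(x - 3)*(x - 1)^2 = x^4 - 13*x^3 + 47*x^2 - 59*x + 24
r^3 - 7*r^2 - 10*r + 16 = (r - 8)*(r - 1)*(r + 2)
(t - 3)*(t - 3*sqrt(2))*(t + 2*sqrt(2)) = t^3 - 3*t^2 - sqrt(2)*t^2 - 12*t + 3*sqrt(2)*t + 36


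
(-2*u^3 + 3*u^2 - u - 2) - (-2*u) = -2*u^3 + 3*u^2 + u - 2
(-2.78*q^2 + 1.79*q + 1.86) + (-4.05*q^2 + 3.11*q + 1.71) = -6.83*q^2 + 4.9*q + 3.57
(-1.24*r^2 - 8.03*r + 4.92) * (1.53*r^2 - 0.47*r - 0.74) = -1.8972*r^4 - 11.7031*r^3 + 12.2193*r^2 + 3.6298*r - 3.6408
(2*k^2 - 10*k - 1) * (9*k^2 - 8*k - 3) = 18*k^4 - 106*k^3 + 65*k^2 + 38*k + 3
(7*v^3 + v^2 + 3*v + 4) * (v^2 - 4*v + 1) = 7*v^5 - 27*v^4 + 6*v^3 - 7*v^2 - 13*v + 4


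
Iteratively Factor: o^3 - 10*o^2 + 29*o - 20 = (o - 5)*(o^2 - 5*o + 4) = (o - 5)*(o - 4)*(o - 1)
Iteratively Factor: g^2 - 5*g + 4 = (g - 4)*(g - 1)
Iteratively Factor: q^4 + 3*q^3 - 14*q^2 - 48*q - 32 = (q + 4)*(q^3 - q^2 - 10*q - 8) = (q + 1)*(q + 4)*(q^2 - 2*q - 8) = (q + 1)*(q + 2)*(q + 4)*(q - 4)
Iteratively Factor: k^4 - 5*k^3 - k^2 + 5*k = (k - 1)*(k^3 - 4*k^2 - 5*k) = (k - 5)*(k - 1)*(k^2 + k) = k*(k - 5)*(k - 1)*(k + 1)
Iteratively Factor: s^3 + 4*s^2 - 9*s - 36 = (s + 4)*(s^2 - 9) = (s + 3)*(s + 4)*(s - 3)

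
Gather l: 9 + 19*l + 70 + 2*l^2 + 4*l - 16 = 2*l^2 + 23*l + 63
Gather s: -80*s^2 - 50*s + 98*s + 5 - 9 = -80*s^2 + 48*s - 4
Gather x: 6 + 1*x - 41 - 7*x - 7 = -6*x - 42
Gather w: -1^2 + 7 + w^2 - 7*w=w^2 - 7*w + 6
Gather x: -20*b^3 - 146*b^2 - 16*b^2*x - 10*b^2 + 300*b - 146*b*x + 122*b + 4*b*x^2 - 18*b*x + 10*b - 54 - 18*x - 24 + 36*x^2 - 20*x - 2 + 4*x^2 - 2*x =-20*b^3 - 156*b^2 + 432*b + x^2*(4*b + 40) + x*(-16*b^2 - 164*b - 40) - 80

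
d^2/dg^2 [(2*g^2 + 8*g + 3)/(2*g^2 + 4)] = (8*g^3 - 3*g^2 - 48*g + 2)/(g^6 + 6*g^4 + 12*g^2 + 8)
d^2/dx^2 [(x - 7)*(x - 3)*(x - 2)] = 6*x - 24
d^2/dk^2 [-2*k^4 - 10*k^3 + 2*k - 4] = 12*k*(-2*k - 5)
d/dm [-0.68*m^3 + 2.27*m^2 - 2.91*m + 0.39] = -2.04*m^2 + 4.54*m - 2.91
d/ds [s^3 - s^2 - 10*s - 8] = 3*s^2 - 2*s - 10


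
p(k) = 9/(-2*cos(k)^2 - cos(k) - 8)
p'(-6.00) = -0.10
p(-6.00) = -0.83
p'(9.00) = 0.13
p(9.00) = -1.03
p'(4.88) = 0.22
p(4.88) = -1.09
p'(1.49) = -0.18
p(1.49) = -1.11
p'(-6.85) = 0.20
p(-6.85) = -0.88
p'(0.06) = -0.02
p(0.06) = -0.82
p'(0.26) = -0.10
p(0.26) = -0.83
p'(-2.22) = -0.15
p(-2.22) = -1.11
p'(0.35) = -0.13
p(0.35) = -0.84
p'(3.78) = -0.16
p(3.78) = -1.06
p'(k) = 9*(-4*sin(k)*cos(k) - sin(k))/(-2*cos(k)^2 - cos(k) - 8)^2 = -9*(4*cos(k) + 1)*sin(k)/(cos(k) + cos(2*k) + 9)^2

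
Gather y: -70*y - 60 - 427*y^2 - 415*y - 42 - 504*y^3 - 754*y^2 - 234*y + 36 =-504*y^3 - 1181*y^2 - 719*y - 66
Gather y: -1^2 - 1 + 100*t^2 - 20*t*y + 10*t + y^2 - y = 100*t^2 + 10*t + y^2 + y*(-20*t - 1) - 2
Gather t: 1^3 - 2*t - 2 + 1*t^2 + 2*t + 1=t^2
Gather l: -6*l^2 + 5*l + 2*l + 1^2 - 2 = -6*l^2 + 7*l - 1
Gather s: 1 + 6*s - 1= 6*s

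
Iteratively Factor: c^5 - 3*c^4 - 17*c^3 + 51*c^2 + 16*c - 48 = (c - 1)*(c^4 - 2*c^3 - 19*c^2 + 32*c + 48) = (c - 4)*(c - 1)*(c^3 + 2*c^2 - 11*c - 12) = (c - 4)*(c - 1)*(c + 4)*(c^2 - 2*c - 3) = (c - 4)*(c - 1)*(c + 1)*(c + 4)*(c - 3)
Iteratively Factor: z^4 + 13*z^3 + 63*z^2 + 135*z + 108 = (z + 3)*(z^3 + 10*z^2 + 33*z + 36) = (z + 3)*(z + 4)*(z^2 + 6*z + 9) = (z + 3)^2*(z + 4)*(z + 3)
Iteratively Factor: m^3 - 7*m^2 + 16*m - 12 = (m - 3)*(m^2 - 4*m + 4) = (m - 3)*(m - 2)*(m - 2)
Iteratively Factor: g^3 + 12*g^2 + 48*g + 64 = (g + 4)*(g^2 + 8*g + 16) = (g + 4)^2*(g + 4)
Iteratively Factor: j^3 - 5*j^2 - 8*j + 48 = (j - 4)*(j^2 - j - 12) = (j - 4)^2*(j + 3)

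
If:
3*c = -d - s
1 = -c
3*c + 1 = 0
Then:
No Solution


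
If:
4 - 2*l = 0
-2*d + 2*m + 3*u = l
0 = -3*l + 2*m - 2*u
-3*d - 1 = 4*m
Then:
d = -49/23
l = 2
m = 31/23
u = -38/23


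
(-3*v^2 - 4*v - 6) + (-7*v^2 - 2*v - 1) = -10*v^2 - 6*v - 7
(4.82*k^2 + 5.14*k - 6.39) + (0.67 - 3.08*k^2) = 1.74*k^2 + 5.14*k - 5.72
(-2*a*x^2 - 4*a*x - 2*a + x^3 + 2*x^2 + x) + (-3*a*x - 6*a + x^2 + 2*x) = -2*a*x^2 - 7*a*x - 8*a + x^3 + 3*x^2 + 3*x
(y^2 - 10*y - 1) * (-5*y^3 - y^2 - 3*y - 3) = -5*y^5 + 49*y^4 + 12*y^3 + 28*y^2 + 33*y + 3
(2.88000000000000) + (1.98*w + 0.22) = 1.98*w + 3.1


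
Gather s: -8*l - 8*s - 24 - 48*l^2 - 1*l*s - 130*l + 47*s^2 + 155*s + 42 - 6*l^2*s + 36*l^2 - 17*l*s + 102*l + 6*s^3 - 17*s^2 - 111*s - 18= -12*l^2 - 36*l + 6*s^3 + 30*s^2 + s*(-6*l^2 - 18*l + 36)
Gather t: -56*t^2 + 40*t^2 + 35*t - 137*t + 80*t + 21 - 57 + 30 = -16*t^2 - 22*t - 6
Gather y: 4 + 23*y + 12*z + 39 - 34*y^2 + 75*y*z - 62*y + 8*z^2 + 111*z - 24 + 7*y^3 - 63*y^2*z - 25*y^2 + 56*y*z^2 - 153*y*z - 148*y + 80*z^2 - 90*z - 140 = 7*y^3 + y^2*(-63*z - 59) + y*(56*z^2 - 78*z - 187) + 88*z^2 + 33*z - 121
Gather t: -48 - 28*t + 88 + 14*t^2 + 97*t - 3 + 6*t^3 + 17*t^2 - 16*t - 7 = 6*t^3 + 31*t^2 + 53*t + 30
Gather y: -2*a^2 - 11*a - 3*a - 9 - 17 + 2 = -2*a^2 - 14*a - 24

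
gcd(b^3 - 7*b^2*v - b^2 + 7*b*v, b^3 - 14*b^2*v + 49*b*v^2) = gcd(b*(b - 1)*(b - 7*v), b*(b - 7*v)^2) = -b^2 + 7*b*v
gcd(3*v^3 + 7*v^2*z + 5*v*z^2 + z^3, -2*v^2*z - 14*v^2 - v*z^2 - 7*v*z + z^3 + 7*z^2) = v + z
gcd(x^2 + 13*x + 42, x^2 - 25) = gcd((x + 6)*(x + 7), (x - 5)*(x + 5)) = 1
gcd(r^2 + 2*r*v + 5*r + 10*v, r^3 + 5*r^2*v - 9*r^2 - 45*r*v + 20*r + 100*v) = 1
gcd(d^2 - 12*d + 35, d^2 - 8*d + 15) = d - 5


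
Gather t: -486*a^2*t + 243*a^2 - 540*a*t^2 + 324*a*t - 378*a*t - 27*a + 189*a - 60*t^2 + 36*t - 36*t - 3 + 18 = 243*a^2 + 162*a + t^2*(-540*a - 60) + t*(-486*a^2 - 54*a) + 15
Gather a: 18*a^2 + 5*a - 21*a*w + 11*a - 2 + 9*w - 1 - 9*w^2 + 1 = 18*a^2 + a*(16 - 21*w) - 9*w^2 + 9*w - 2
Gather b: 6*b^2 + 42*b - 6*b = 6*b^2 + 36*b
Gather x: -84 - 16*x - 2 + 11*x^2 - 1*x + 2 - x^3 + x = -x^3 + 11*x^2 - 16*x - 84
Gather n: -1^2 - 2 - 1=-4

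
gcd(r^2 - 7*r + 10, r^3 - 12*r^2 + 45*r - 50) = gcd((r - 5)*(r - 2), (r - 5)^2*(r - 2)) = r^2 - 7*r + 10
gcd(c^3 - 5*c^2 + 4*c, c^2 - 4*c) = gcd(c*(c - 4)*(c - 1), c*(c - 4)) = c^2 - 4*c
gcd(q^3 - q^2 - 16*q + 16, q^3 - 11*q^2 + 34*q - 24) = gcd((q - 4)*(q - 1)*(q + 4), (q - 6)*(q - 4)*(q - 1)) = q^2 - 5*q + 4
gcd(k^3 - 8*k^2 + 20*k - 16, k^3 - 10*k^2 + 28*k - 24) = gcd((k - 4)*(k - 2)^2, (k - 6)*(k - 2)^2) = k^2 - 4*k + 4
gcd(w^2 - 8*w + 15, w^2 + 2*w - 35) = w - 5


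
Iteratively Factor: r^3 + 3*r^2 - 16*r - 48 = (r + 4)*(r^2 - r - 12) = (r - 4)*(r + 4)*(r + 3)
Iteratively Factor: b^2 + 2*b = (b + 2)*(b)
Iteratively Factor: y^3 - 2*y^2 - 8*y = (y)*(y^2 - 2*y - 8) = y*(y - 4)*(y + 2)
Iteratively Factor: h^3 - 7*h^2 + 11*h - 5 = (h - 1)*(h^2 - 6*h + 5) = (h - 5)*(h - 1)*(h - 1)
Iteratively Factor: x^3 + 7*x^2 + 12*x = (x + 4)*(x^2 + 3*x) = x*(x + 4)*(x + 3)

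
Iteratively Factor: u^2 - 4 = (u + 2)*(u - 2)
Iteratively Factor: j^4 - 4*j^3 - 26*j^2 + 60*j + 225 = (j + 3)*(j^3 - 7*j^2 - 5*j + 75) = (j - 5)*(j + 3)*(j^2 - 2*j - 15) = (j - 5)*(j + 3)^2*(j - 5)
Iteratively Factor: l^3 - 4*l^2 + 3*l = (l - 3)*(l^2 - l) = l*(l - 3)*(l - 1)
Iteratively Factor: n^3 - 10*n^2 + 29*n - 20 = (n - 1)*(n^2 - 9*n + 20) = (n - 5)*(n - 1)*(n - 4)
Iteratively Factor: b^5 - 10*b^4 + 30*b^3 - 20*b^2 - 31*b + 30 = (b - 3)*(b^4 - 7*b^3 + 9*b^2 + 7*b - 10) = (b - 3)*(b - 2)*(b^3 - 5*b^2 - b + 5) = (b - 3)*(b - 2)*(b - 1)*(b^2 - 4*b - 5) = (b - 3)*(b - 2)*(b - 1)*(b + 1)*(b - 5)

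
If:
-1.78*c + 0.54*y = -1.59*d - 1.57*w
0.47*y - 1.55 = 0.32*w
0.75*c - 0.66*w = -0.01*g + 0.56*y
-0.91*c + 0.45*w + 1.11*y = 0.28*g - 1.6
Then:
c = 2.04338290194126*y - 4.42672038327526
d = 0.497662934248711*y - 0.17287722152828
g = 12.3165287456446 - 0.316217645594823*y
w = 1.46875*y - 4.84375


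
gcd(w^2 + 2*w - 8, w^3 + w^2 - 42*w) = 1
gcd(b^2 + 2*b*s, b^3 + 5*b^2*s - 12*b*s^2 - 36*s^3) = b + 2*s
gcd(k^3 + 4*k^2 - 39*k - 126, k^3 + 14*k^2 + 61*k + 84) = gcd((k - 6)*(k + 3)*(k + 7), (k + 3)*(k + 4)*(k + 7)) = k^2 + 10*k + 21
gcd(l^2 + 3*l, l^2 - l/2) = l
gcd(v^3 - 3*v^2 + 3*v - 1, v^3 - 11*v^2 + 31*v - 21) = v - 1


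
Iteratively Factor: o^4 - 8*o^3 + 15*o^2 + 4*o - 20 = (o - 5)*(o^3 - 3*o^2 + 4) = (o - 5)*(o - 2)*(o^2 - o - 2) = (o - 5)*(o - 2)*(o + 1)*(o - 2)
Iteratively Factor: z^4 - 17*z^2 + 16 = (z - 4)*(z^3 + 4*z^2 - z - 4) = (z - 4)*(z - 1)*(z^2 + 5*z + 4) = (z - 4)*(z - 1)*(z + 4)*(z + 1)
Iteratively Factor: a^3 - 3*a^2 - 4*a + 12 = (a - 3)*(a^2 - 4) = (a - 3)*(a + 2)*(a - 2)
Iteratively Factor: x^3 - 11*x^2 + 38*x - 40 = (x - 5)*(x^2 - 6*x + 8) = (x - 5)*(x - 2)*(x - 4)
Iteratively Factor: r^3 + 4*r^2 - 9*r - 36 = (r + 3)*(r^2 + r - 12) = (r + 3)*(r + 4)*(r - 3)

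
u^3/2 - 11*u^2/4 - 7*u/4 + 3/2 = (u/2 + 1/2)*(u - 6)*(u - 1/2)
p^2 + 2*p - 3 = (p - 1)*(p + 3)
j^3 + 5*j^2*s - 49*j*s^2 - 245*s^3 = (j - 7*s)*(j + 5*s)*(j + 7*s)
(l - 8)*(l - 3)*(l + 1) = l^3 - 10*l^2 + 13*l + 24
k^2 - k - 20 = (k - 5)*(k + 4)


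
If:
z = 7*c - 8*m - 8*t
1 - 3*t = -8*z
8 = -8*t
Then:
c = 8*m/7 - 17/14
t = -1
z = -1/2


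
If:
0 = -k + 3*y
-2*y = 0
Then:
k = 0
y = 0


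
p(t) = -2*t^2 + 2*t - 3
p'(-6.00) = 26.00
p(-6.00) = -87.00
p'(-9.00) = 38.00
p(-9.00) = -183.00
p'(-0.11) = 2.44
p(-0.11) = -3.24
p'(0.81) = -1.24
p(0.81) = -2.69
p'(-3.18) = 14.72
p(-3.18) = -29.58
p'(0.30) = 0.80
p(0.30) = -2.58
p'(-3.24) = 14.96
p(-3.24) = -30.48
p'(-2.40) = 11.60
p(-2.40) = -19.32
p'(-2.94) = 13.76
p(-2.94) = -26.17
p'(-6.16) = 26.64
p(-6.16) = -91.21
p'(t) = 2 - 4*t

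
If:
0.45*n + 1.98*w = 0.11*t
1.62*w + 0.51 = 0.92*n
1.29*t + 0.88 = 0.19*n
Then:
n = 0.35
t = -0.63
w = -0.11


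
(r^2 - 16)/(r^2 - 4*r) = (r + 4)/r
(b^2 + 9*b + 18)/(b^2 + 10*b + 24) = (b + 3)/(b + 4)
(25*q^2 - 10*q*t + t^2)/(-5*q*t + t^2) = (-5*q + t)/t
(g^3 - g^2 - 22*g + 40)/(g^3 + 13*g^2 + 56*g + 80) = (g^2 - 6*g + 8)/(g^2 + 8*g + 16)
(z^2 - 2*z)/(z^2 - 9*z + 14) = z/(z - 7)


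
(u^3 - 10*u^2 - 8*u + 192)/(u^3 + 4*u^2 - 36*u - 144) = (u - 8)/(u + 6)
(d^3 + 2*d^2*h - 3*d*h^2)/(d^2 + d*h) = (d^2 + 2*d*h - 3*h^2)/(d + h)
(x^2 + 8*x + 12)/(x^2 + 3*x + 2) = (x + 6)/(x + 1)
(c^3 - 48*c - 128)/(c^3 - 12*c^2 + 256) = (c + 4)/(c - 8)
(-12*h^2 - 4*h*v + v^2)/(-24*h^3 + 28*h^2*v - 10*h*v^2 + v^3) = (2*h + v)/(4*h^2 - 4*h*v + v^2)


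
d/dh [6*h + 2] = 6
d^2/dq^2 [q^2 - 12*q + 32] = 2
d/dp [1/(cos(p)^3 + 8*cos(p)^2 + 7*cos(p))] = (3*sin(p) + 7*sin(p)/cos(p)^2 + 16*tan(p))/((cos(p) + 1)^2*(cos(p) + 7)^2)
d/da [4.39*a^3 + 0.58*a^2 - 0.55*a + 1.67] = 13.17*a^2 + 1.16*a - 0.55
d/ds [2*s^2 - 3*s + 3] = 4*s - 3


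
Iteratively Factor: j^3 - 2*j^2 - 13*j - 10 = (j + 2)*(j^2 - 4*j - 5) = (j - 5)*(j + 2)*(j + 1)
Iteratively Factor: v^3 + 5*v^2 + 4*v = (v + 4)*(v^2 + v) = (v + 1)*(v + 4)*(v)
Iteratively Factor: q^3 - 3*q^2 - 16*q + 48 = (q + 4)*(q^2 - 7*q + 12) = (q - 3)*(q + 4)*(q - 4)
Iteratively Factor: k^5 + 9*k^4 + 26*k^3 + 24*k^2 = (k)*(k^4 + 9*k^3 + 26*k^2 + 24*k) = k^2*(k^3 + 9*k^2 + 26*k + 24) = k^2*(k + 2)*(k^2 + 7*k + 12) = k^2*(k + 2)*(k + 4)*(k + 3)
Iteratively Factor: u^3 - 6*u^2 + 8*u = (u - 2)*(u^2 - 4*u) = (u - 4)*(u - 2)*(u)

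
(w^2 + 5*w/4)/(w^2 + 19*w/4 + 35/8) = 2*w/(2*w + 7)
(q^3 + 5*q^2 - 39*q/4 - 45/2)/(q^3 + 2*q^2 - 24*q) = (q^2 - q - 15/4)/(q*(q - 4))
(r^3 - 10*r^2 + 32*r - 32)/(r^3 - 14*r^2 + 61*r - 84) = (r^2 - 6*r + 8)/(r^2 - 10*r + 21)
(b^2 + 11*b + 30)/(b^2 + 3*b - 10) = (b + 6)/(b - 2)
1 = 1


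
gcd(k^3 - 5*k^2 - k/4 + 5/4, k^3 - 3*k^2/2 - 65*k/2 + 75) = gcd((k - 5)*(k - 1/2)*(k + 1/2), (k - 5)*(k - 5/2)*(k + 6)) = k - 5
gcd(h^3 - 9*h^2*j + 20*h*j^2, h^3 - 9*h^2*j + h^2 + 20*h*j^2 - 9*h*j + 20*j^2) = h^2 - 9*h*j + 20*j^2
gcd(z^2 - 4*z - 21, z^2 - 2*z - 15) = z + 3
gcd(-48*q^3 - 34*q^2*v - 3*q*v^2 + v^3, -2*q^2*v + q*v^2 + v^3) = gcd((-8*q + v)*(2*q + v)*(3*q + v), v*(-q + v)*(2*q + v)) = 2*q + v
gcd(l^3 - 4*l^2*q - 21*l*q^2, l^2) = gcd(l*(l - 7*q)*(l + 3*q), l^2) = l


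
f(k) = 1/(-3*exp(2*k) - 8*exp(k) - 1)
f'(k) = (6*exp(2*k) + 8*exp(k))/(-3*exp(2*k) - 8*exp(k) - 1)^2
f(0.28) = -0.06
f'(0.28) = 0.07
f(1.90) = -0.01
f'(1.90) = 0.01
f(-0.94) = -0.22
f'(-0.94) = 0.19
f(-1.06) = -0.24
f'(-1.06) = 0.20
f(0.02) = -0.08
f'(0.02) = 0.10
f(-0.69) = -0.17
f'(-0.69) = 0.17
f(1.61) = -0.01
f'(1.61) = 0.01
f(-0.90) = -0.21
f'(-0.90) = 0.19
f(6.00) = 0.00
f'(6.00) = 0.00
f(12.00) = 0.00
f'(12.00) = 0.00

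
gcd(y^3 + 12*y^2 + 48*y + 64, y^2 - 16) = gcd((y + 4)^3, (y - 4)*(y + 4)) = y + 4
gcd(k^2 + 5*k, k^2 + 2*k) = k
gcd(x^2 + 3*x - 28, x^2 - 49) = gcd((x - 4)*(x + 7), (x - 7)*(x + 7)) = x + 7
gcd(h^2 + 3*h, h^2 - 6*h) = h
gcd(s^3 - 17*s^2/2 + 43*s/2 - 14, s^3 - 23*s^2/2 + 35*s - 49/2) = s^2 - 9*s/2 + 7/2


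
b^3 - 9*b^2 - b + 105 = (b - 7)*(b - 5)*(b + 3)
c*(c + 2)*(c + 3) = c^3 + 5*c^2 + 6*c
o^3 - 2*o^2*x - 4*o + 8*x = (o - 2)*(o + 2)*(o - 2*x)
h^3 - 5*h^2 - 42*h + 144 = (h - 8)*(h - 3)*(h + 6)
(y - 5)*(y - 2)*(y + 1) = y^3 - 6*y^2 + 3*y + 10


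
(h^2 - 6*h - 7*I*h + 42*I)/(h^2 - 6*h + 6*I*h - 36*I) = (h - 7*I)/(h + 6*I)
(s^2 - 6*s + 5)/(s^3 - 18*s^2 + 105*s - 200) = (s - 1)/(s^2 - 13*s + 40)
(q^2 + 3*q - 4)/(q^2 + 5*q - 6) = (q + 4)/(q + 6)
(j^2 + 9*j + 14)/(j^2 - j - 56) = (j + 2)/(j - 8)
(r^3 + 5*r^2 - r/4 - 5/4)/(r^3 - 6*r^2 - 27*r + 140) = (r^2 - 1/4)/(r^2 - 11*r + 28)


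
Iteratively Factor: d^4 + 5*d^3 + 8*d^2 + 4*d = (d + 2)*(d^3 + 3*d^2 + 2*d) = d*(d + 2)*(d^2 + 3*d + 2) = d*(d + 1)*(d + 2)*(d + 2)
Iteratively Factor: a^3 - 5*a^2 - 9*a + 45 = (a - 5)*(a^2 - 9) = (a - 5)*(a - 3)*(a + 3)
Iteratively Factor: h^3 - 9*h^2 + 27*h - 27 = (h - 3)*(h^2 - 6*h + 9) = (h - 3)^2*(h - 3)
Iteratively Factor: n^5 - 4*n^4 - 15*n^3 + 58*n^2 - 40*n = (n - 1)*(n^4 - 3*n^3 - 18*n^2 + 40*n) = n*(n - 1)*(n^3 - 3*n^2 - 18*n + 40) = n*(n - 2)*(n - 1)*(n^2 - n - 20) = n*(n - 2)*(n - 1)*(n + 4)*(n - 5)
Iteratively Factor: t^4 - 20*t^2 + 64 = (t + 2)*(t^3 - 2*t^2 - 16*t + 32) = (t + 2)*(t + 4)*(t^2 - 6*t + 8) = (t - 2)*(t + 2)*(t + 4)*(t - 4)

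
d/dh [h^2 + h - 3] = 2*h + 1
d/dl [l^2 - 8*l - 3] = 2*l - 8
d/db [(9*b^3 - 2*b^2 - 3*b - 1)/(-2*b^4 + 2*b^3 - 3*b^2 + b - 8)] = (18*b^6 - 8*b^5 - 41*b^4 + 22*b^3 - 221*b^2 + 26*b + 25)/(4*b^8 - 8*b^7 + 16*b^6 - 16*b^5 + 45*b^4 - 38*b^3 + 49*b^2 - 16*b + 64)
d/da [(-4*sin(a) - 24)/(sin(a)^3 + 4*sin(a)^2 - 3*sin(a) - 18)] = 8*(sin(a) + 8)*sin(a)*cos(a)/((sin(a) - 2)^2*(sin(a) + 3)^3)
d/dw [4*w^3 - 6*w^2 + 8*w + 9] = 12*w^2 - 12*w + 8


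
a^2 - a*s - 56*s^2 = (a - 8*s)*(a + 7*s)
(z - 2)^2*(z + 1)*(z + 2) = z^4 - z^3 - 6*z^2 + 4*z + 8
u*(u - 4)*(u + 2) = u^3 - 2*u^2 - 8*u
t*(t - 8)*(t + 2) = t^3 - 6*t^2 - 16*t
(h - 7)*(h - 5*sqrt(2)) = h^2 - 5*sqrt(2)*h - 7*h + 35*sqrt(2)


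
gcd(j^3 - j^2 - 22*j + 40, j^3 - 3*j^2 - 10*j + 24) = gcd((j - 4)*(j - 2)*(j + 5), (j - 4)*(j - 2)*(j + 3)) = j^2 - 6*j + 8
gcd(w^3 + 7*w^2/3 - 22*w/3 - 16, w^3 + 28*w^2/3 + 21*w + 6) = w + 3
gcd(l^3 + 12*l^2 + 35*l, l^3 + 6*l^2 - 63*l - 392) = l + 7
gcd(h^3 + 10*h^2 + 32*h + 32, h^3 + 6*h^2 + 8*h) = h^2 + 6*h + 8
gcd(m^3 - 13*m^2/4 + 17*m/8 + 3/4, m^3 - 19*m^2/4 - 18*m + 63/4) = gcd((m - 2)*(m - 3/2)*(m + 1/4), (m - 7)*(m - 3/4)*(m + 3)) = 1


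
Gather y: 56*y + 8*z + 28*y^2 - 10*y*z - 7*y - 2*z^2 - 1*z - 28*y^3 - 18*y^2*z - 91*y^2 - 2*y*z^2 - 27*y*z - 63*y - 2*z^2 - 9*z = -28*y^3 + y^2*(-18*z - 63) + y*(-2*z^2 - 37*z - 14) - 4*z^2 - 2*z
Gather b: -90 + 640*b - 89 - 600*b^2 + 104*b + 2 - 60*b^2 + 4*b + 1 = -660*b^2 + 748*b - 176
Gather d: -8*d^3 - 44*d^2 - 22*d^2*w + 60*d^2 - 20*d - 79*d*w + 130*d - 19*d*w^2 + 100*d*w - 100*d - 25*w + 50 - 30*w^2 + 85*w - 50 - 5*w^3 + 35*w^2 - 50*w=-8*d^3 + d^2*(16 - 22*w) + d*(-19*w^2 + 21*w + 10) - 5*w^3 + 5*w^2 + 10*w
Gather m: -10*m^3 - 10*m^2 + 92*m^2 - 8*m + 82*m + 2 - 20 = -10*m^3 + 82*m^2 + 74*m - 18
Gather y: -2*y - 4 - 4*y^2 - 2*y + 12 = -4*y^2 - 4*y + 8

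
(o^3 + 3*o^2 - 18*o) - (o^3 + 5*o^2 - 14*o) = -2*o^2 - 4*o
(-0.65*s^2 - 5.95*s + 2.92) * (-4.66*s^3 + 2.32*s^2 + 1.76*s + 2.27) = 3.029*s^5 + 26.219*s^4 - 28.5552*s^3 - 5.1731*s^2 - 8.3673*s + 6.6284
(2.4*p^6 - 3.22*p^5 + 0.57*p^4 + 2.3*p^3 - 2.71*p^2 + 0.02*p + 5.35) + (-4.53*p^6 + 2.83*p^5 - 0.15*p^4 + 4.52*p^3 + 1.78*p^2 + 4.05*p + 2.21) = -2.13*p^6 - 0.39*p^5 + 0.42*p^4 + 6.82*p^3 - 0.93*p^2 + 4.07*p + 7.56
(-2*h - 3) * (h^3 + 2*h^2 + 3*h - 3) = -2*h^4 - 7*h^3 - 12*h^2 - 3*h + 9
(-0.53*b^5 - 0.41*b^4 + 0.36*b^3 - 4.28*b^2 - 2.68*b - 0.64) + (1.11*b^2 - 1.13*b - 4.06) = -0.53*b^5 - 0.41*b^4 + 0.36*b^3 - 3.17*b^2 - 3.81*b - 4.7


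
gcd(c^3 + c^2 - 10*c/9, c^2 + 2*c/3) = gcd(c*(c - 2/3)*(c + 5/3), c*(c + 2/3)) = c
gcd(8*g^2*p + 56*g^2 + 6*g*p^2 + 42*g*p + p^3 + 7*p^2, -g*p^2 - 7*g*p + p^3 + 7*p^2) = p + 7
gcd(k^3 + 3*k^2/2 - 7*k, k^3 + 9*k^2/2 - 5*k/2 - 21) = k^2 + 3*k/2 - 7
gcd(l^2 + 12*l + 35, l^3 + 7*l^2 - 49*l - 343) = l + 7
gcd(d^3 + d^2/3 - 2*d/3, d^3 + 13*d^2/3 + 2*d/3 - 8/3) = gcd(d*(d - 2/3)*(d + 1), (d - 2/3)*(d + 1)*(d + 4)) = d^2 + d/3 - 2/3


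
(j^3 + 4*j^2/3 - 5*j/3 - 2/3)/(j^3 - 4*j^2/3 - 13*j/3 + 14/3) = (3*j + 1)/(3*j - 7)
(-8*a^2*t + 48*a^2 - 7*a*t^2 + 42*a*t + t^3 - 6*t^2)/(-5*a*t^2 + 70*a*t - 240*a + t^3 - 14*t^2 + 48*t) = (-8*a^2 - 7*a*t + t^2)/(-5*a*t + 40*a + t^2 - 8*t)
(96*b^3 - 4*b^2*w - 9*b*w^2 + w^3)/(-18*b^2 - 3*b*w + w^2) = (32*b^2 - 12*b*w + w^2)/(-6*b + w)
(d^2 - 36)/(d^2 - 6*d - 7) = (36 - d^2)/(-d^2 + 6*d + 7)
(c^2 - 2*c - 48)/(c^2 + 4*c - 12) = (c - 8)/(c - 2)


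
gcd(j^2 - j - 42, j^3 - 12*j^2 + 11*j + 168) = j - 7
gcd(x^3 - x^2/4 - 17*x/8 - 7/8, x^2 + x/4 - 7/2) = x - 7/4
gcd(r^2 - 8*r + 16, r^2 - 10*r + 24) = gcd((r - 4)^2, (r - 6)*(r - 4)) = r - 4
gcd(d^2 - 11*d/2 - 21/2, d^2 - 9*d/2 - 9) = d + 3/2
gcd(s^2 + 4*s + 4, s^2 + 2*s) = s + 2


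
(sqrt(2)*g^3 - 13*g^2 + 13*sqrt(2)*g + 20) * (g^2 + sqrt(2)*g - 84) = sqrt(2)*g^5 - 11*g^4 - 84*sqrt(2)*g^3 + 1138*g^2 - 1072*sqrt(2)*g - 1680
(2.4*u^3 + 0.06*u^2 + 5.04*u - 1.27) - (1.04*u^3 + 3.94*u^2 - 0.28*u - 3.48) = 1.36*u^3 - 3.88*u^2 + 5.32*u + 2.21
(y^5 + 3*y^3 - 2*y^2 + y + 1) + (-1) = y^5 + 3*y^3 - 2*y^2 + y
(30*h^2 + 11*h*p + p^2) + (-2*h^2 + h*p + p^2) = 28*h^2 + 12*h*p + 2*p^2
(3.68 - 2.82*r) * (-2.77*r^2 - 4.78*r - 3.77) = 7.8114*r^3 + 3.286*r^2 - 6.959*r - 13.8736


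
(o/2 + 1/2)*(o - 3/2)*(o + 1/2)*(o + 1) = o^4/2 + o^3/2 - 7*o^2/8 - 5*o/4 - 3/8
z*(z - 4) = z^2 - 4*z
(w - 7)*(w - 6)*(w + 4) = w^3 - 9*w^2 - 10*w + 168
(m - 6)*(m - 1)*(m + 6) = m^3 - m^2 - 36*m + 36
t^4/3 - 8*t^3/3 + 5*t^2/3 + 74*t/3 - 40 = (t/3 + 1)*(t - 5)*(t - 4)*(t - 2)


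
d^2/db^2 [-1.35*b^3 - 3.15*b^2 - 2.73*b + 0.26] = -8.1*b - 6.3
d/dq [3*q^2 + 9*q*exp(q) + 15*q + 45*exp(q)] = 9*q*exp(q) + 6*q + 54*exp(q) + 15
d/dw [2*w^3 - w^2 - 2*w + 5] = 6*w^2 - 2*w - 2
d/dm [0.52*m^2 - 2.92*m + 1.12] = 1.04*m - 2.92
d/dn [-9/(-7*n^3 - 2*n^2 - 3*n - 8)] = 9*(-21*n^2 - 4*n - 3)/(7*n^3 + 2*n^2 + 3*n + 8)^2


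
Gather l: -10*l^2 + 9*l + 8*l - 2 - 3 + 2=-10*l^2 + 17*l - 3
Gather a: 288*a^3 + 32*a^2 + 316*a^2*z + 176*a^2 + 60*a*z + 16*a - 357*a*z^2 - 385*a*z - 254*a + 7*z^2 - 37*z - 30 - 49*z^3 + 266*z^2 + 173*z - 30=288*a^3 + a^2*(316*z + 208) + a*(-357*z^2 - 325*z - 238) - 49*z^3 + 273*z^2 + 136*z - 60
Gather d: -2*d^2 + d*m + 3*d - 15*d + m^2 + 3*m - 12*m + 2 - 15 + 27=-2*d^2 + d*(m - 12) + m^2 - 9*m + 14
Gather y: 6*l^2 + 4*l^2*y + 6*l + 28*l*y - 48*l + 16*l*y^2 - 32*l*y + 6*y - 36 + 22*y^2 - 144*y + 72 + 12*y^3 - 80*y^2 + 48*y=6*l^2 - 42*l + 12*y^3 + y^2*(16*l - 58) + y*(4*l^2 - 4*l - 90) + 36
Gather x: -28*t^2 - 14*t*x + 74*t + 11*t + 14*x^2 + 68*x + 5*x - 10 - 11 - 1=-28*t^2 + 85*t + 14*x^2 + x*(73 - 14*t) - 22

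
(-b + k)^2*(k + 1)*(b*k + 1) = b^3*k^2 + b^3*k - 2*b^2*k^3 - 2*b^2*k^2 + b^2*k + b^2 + b*k^4 + b*k^3 - 2*b*k^2 - 2*b*k + k^3 + k^2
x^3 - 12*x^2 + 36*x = x*(x - 6)^2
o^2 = o^2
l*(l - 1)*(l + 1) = l^3 - l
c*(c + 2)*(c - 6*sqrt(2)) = c^3 - 6*sqrt(2)*c^2 + 2*c^2 - 12*sqrt(2)*c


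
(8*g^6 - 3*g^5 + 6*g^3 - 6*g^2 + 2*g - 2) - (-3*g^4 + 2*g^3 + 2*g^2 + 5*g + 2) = 8*g^6 - 3*g^5 + 3*g^4 + 4*g^3 - 8*g^2 - 3*g - 4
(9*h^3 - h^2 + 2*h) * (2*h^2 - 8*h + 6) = 18*h^5 - 74*h^4 + 66*h^3 - 22*h^2 + 12*h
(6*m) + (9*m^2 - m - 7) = 9*m^2 + 5*m - 7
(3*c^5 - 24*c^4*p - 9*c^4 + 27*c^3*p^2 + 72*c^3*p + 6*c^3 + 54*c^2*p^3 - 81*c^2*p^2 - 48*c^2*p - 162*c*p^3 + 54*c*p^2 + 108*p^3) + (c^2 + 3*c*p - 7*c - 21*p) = 3*c^5 - 24*c^4*p - 9*c^4 + 27*c^3*p^2 + 72*c^3*p + 6*c^3 + 54*c^2*p^3 - 81*c^2*p^2 - 48*c^2*p + c^2 - 162*c*p^3 + 54*c*p^2 + 3*c*p - 7*c + 108*p^3 - 21*p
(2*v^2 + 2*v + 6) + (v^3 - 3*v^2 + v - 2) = v^3 - v^2 + 3*v + 4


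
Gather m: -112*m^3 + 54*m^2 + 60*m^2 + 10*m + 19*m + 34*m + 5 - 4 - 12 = -112*m^3 + 114*m^2 + 63*m - 11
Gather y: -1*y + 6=6 - y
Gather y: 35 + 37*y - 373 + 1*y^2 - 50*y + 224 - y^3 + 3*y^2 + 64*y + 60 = -y^3 + 4*y^2 + 51*y - 54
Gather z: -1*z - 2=-z - 2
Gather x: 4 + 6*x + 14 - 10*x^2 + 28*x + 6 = -10*x^2 + 34*x + 24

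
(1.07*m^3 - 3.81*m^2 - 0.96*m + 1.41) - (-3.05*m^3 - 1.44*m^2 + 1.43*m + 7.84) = 4.12*m^3 - 2.37*m^2 - 2.39*m - 6.43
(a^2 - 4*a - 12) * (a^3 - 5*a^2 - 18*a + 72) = a^5 - 9*a^4 - 10*a^3 + 204*a^2 - 72*a - 864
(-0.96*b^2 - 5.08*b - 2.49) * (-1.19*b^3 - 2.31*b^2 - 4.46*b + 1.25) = 1.1424*b^5 + 8.2628*b^4 + 18.9795*b^3 + 27.2087*b^2 + 4.7554*b - 3.1125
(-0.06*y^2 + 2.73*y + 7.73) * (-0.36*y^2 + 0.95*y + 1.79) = 0.0216*y^4 - 1.0398*y^3 - 0.2967*y^2 + 12.2302*y + 13.8367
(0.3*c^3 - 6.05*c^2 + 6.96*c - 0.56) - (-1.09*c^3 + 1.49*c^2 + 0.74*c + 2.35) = 1.39*c^3 - 7.54*c^2 + 6.22*c - 2.91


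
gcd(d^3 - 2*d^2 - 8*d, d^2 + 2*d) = d^2 + 2*d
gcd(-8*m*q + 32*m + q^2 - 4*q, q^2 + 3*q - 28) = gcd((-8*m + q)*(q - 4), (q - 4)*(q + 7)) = q - 4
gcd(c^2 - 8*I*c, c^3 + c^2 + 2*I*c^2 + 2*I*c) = c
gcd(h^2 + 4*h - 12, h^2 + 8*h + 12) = h + 6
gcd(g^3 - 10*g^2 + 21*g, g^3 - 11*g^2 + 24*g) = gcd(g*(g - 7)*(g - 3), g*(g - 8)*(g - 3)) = g^2 - 3*g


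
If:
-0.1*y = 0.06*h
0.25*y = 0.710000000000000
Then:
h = -4.73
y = 2.84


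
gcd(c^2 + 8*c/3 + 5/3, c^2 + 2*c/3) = 1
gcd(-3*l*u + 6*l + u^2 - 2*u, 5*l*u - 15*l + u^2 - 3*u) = 1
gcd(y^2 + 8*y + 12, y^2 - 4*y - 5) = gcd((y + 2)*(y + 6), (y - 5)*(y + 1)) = 1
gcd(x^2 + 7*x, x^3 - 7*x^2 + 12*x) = x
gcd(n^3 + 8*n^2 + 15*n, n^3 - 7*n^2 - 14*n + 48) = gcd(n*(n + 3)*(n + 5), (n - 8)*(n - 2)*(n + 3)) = n + 3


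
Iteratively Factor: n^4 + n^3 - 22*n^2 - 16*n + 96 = (n - 2)*(n^3 + 3*n^2 - 16*n - 48) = (n - 2)*(n + 3)*(n^2 - 16) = (n - 2)*(n + 3)*(n + 4)*(n - 4)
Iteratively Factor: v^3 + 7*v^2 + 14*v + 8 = (v + 2)*(v^2 + 5*v + 4) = (v + 2)*(v + 4)*(v + 1)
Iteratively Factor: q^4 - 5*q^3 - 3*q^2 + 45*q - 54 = (q - 2)*(q^3 - 3*q^2 - 9*q + 27) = (q - 2)*(q + 3)*(q^2 - 6*q + 9) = (q - 3)*(q - 2)*(q + 3)*(q - 3)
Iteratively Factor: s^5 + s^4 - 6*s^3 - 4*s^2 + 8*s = (s + 2)*(s^4 - s^3 - 4*s^2 + 4*s) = (s + 2)^2*(s^3 - 3*s^2 + 2*s) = s*(s + 2)^2*(s^2 - 3*s + 2) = s*(s - 1)*(s + 2)^2*(s - 2)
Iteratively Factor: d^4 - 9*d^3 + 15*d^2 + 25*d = (d - 5)*(d^3 - 4*d^2 - 5*d) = (d - 5)*(d + 1)*(d^2 - 5*d) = (d - 5)^2*(d + 1)*(d)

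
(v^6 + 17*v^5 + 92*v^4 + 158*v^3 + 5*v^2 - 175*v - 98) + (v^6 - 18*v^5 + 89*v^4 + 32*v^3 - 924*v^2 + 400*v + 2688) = 2*v^6 - v^5 + 181*v^4 + 190*v^3 - 919*v^2 + 225*v + 2590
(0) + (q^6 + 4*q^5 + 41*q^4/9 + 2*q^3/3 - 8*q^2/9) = q^6 + 4*q^5 + 41*q^4/9 + 2*q^3/3 - 8*q^2/9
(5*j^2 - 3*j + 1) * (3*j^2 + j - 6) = 15*j^4 - 4*j^3 - 30*j^2 + 19*j - 6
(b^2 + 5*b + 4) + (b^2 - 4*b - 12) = 2*b^2 + b - 8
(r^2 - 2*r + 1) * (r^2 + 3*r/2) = r^4 - r^3/2 - 2*r^2 + 3*r/2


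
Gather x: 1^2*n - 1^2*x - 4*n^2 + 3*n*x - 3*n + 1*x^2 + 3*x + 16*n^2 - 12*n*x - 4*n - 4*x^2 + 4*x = 12*n^2 - 6*n - 3*x^2 + x*(6 - 9*n)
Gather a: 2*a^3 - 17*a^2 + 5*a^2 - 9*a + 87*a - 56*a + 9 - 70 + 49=2*a^3 - 12*a^2 + 22*a - 12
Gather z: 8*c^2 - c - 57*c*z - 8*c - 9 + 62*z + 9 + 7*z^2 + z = 8*c^2 - 9*c + 7*z^2 + z*(63 - 57*c)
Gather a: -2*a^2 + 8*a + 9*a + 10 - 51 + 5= -2*a^2 + 17*a - 36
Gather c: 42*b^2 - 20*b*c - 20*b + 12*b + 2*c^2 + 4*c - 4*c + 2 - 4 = 42*b^2 - 20*b*c - 8*b + 2*c^2 - 2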